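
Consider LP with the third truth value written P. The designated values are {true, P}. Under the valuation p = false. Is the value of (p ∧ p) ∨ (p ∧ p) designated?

No

p ∧ p = false ∧ false = false
p ∧ p = false ∧ false = false
(p ∧ p) ∨ (p ∧ p) = false ∨ false = false
false ∉ {true, P}.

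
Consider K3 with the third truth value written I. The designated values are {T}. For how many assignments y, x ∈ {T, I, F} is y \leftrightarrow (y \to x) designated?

1

Designated under: (y=T, x=T).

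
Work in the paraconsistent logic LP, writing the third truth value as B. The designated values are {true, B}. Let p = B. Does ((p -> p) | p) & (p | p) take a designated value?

p -> p = B -> B = B  [~B | B]
(p -> p) | p = B | B = B
p | p = B | B = B
((p -> p) | p) & (p | p) = B & B = B
B ∈ {true, B}.

Yes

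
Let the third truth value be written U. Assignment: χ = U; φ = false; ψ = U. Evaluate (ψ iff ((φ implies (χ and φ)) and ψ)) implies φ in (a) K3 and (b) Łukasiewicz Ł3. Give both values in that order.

U; false

In K3: χ and φ = U and false = false
φ implies (χ and φ) = false implies false = true
(φ implies (χ and φ)) and ψ = true and U = U
ψ iff ((φ implies (χ and φ)) and ψ) = U iff U = U
(ψ iff ((φ implies (χ and φ)) and ψ)) implies φ = U implies false = U  [not U or false]
In Łukasiewicz Ł3: χ and φ = U and false = false
φ implies (χ and φ) = false implies false = true
(φ implies (χ and φ)) and ψ = true and U = U
ψ iff ((φ implies (χ and φ)) and ψ) = U iff U = true  [1 − |½−½|]
(ψ iff ((φ implies (χ and φ)) and ψ)) implies φ = true implies false = false
They differ because K3 and Łukasiewicz Ł3 treat U differently under implication.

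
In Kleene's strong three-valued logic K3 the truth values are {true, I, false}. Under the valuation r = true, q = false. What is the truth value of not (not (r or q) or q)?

r or q = true or false = true
not (r or q) = not true = false
not (r or q) or q = false or false = false
not (not (r or q) or q) = not false = true

true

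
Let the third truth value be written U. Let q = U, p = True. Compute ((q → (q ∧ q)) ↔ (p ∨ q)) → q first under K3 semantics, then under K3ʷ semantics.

U; U

In K3: q ∧ q = U ∧ U = U
q → (q ∧ q) = U → U = U
p ∨ q = True ∨ U = True
(q → (q ∧ q)) ↔ (p ∨ q) = U ↔ True = U
((q → (q ∧ q)) ↔ (p ∨ q)) → q = U → U = U
In K3ʷ: q ∧ q = U ∧ U = U
q → (q ∧ q) = U → U = U  [any arg is the third value ⇒ result is the third value]
p ∨ q = True ∨ U = U
(q → (q ∧ q)) ↔ (p ∨ q) = U ↔ U = U
((q → (q ∧ q)) ↔ (p ∨ q)) → q = U → U = U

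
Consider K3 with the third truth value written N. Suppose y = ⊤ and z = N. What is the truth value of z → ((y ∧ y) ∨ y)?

⊤

y ∧ y = ⊤ ∧ ⊤ = ⊤
(y ∧ y) ∨ y = ⊤ ∨ ⊤ = ⊤
z → ((y ∧ y) ∨ y) = N → ⊤ = ⊤  [¬N ∨ ⊤]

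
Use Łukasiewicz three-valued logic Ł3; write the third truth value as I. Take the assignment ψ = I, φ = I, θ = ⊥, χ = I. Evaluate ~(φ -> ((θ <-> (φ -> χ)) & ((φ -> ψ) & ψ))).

φ -> χ = I -> I = ⊤  [min(1, 1−½+½)]
θ <-> (φ -> χ) = ⊥ <-> ⊤ = ⊥
φ -> ψ = I -> I = ⊤
(φ -> ψ) & ψ = ⊤ & I = I
(θ <-> (φ -> χ)) & ((φ -> ψ) & ψ) = ⊥ & I = ⊥
φ -> ((θ <-> (φ -> χ)) & ((φ -> ψ) & ψ)) = I -> ⊥ = I
~(φ -> ((θ <-> (φ -> χ)) & ((φ -> ψ) & ψ))) = ~I = I

I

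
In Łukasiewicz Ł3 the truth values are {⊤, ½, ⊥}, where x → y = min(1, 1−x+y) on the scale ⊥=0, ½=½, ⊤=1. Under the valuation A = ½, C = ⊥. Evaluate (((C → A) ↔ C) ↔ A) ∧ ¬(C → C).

C → A = ⊥ → ½ = ⊤  [min(1, 1−0+½)]
(C → A) ↔ C = ⊤ ↔ ⊥ = ⊥
((C → A) ↔ C) ↔ A = ⊥ ↔ ½ = ½
C → C = ⊥ → ⊥ = ⊤
¬(C → C) = ¬⊤ = ⊥
(((C → A) ↔ C) ↔ A) ∧ ¬(C → C) = ½ ∧ ⊥ = ⊥

⊥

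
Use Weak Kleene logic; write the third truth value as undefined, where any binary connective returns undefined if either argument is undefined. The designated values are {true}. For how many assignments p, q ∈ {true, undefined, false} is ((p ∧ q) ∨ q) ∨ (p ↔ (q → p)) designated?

Designated under: (p=true, q=true); (p=true, q=false); (p=false, q=true).

3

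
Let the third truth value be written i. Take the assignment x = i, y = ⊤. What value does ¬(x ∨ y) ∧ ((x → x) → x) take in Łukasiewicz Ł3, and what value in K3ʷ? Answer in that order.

⊥; i

In Łukasiewicz Ł3: x ∨ y = i ∨ ⊤ = ⊤
¬(x ∨ y) = ¬⊤ = ⊥
x → x = i → i = ⊤
(x → x) → x = ⊤ → i = i
¬(x ∨ y) ∧ ((x → x) → x) = ⊥ ∧ i = ⊥
In K3ʷ: x ∨ y = i ∨ ⊤ = i
¬(x ∨ y) = ¬i = i
x → x = i → i = i  [any arg is the third value ⇒ result is the third value]
(x → x) → x = i → i = i
¬(x ∨ y) ∧ ((x → x) → x) = i ∧ i = i
They differ because Łukasiewicz Ł3 and K3ʷ treat i differently under the binary connectives.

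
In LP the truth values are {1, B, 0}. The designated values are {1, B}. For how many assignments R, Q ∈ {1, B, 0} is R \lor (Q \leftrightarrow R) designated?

Of the 9 assignments, 8 give a value in {1, B}.

8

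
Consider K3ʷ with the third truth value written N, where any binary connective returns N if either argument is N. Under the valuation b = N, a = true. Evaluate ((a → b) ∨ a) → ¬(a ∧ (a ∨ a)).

a → b = true → N = N  [any arg is the third value ⇒ result is the third value]
(a → b) ∨ a = N ∨ true = N
a ∨ a = true ∨ true = true
a ∧ (a ∨ a) = true ∧ true = true
¬(a ∧ (a ∨ a)) = ¬true = false
((a → b) ∨ a) → ¬(a ∧ (a ∨ a)) = N → false = N

N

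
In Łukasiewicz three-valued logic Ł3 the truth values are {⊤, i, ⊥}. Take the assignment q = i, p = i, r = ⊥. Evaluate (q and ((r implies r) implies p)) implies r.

i

r implies r = ⊥ implies ⊥ = ⊤
(r implies r) implies p = ⊤ implies i = i
q and ((r implies r) implies p) = i and i = i
(q and ((r implies r) implies p)) implies r = i implies ⊥ = i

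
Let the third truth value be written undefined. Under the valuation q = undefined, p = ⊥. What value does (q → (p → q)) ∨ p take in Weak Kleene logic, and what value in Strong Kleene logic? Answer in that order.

undefined; ⊤

In Weak Kleene logic: p → q = ⊥ → undefined = undefined
q → (p → q) = undefined → undefined = undefined
(q → (p → q)) ∨ p = undefined ∨ ⊥ = undefined
In Strong Kleene logic: p → q = ⊥ → undefined = ⊤  [¬⊥ ∨ undefined]
q → (p → q) = undefined → ⊤ = ⊤
(q → (p → q)) ∨ p = ⊤ ∨ ⊥ = ⊤
They differ because Weak Kleene logic and Strong Kleene logic treat undefined differently under the binary connectives.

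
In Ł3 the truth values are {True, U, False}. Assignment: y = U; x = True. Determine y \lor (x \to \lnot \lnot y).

\lnot y = \lnot U = U
\lnot \lnot y = \lnot U = U
x \to \lnot \lnot y = True \to U = U  [min(1, 1−1+½)]
y \lor (x \to \lnot \lnot y) = U \lor U = U

U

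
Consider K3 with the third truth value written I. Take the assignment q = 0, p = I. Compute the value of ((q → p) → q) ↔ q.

1

q → p = 0 → I = 1  [¬0 ∨ I]
(q → p) → q = 1 → 0 = 0
((q → p) → q) ↔ q = 0 ↔ 0 = 1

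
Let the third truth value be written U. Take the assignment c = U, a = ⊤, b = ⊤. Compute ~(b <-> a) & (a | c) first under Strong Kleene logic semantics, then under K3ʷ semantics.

⊥; U

In Strong Kleene logic: b <-> a = ⊤ <-> ⊤ = ⊤
~(b <-> a) = ~⊤ = ⊥
a | c = ⊤ | U = ⊤
~(b <-> a) & (a | c) = ⊥ & ⊤ = ⊥
In K3ʷ: b <-> a = ⊤ <-> ⊤ = ⊤
~(b <-> a) = ~⊤ = ⊥
a | c = ⊤ | U = U
~(b <-> a) & (a | c) = ⊥ & U = U
They differ because Strong Kleene logic and K3ʷ treat U differently under the binary connectives.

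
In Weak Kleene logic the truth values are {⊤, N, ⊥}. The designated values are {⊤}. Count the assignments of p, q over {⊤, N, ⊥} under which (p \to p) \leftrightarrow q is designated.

2

Designated under: (p=⊤, q=⊤); (p=⊥, q=⊤).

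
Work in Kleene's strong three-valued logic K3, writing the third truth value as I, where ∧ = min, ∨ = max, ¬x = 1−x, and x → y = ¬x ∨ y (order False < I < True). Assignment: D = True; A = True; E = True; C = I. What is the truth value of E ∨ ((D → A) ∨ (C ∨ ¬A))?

D → A = True → True = True
¬A = ¬True = False
C ∨ ¬A = I ∨ False = I
(D → A) ∨ (C ∨ ¬A) = True ∨ I = True
E ∨ ((D → A) ∨ (C ∨ ¬A)) = True ∨ True = True

True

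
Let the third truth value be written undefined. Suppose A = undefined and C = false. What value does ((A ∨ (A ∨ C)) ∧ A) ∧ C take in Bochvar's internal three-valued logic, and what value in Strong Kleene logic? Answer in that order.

undefined; false

In Bochvar's internal three-valued logic: A ∨ C = undefined ∨ false = undefined
A ∨ (A ∨ C) = undefined ∨ undefined = undefined
(A ∨ (A ∨ C)) ∧ A = undefined ∧ undefined = undefined
((A ∨ (A ∨ C)) ∧ A) ∧ C = undefined ∧ false = undefined
In Strong Kleene logic: A ∨ C = undefined ∨ false = undefined
A ∨ (A ∨ C) = undefined ∨ undefined = undefined
(A ∨ (A ∨ C)) ∧ A = undefined ∧ undefined = undefined
((A ∨ (A ∨ C)) ∧ A) ∧ C = undefined ∧ false = false
They differ because Bochvar's internal three-valued logic and Strong Kleene logic treat undefined differently under the binary connectives.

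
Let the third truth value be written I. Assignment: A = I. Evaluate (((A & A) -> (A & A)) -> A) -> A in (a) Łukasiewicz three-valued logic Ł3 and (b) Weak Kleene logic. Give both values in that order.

1; I

In Łukasiewicz three-valued logic Ł3: A & A = I & I = I
A & A = I & I = I
(A & A) -> (A & A) = I -> I = 1
((A & A) -> (A & A)) -> A = 1 -> I = I
(((A & A) -> (A & A)) -> A) -> A = I -> I = 1
In Weak Kleene logic: A & A = I & I = I
A & A = I & I = I
(A & A) -> (A & A) = I -> I = I  [any arg is the third value ⇒ result is the third value]
((A & A) -> (A & A)) -> A = I -> I = I
(((A & A) -> (A & A)) -> A) -> A = I -> I = I
They differ because Łukasiewicz three-valued logic Ł3 and Weak Kleene logic treat I differently under the binary connectives.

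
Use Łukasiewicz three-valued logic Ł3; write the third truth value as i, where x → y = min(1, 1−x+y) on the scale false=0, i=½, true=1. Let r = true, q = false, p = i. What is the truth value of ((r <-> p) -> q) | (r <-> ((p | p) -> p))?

true

r <-> p = true <-> i = i  [1 − |1−½|]
(r <-> p) -> q = i -> false = i
p | p = i | i = i
(p | p) -> p = i -> i = true
r <-> ((p | p) -> p) = true <-> true = true
((r <-> p) -> q) | (r <-> ((p | p) -> p)) = i | true = true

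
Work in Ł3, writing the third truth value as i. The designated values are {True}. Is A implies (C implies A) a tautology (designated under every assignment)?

Yes

Every assignment of A, C over {True, i, False} gives a value in {True}.
In particular, with A=i, C=i: A implies (C implies A) = True.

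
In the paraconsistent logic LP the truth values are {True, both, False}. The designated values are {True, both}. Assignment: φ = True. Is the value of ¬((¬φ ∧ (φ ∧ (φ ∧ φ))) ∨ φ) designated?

No

¬φ = ¬True = False
φ ∧ φ = True ∧ True = True
φ ∧ (φ ∧ φ) = True ∧ True = True
¬φ ∧ (φ ∧ (φ ∧ φ)) = False ∧ True = False
(¬φ ∧ (φ ∧ (φ ∧ φ))) ∨ φ = False ∨ True = True
¬((¬φ ∧ (φ ∧ (φ ∧ φ))) ∨ φ) = ¬True = False
False ∉ {True, both}.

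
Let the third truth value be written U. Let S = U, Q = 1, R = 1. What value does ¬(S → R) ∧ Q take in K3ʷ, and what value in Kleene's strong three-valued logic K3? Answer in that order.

In K3ʷ: S → R = U → 1 = U  [any arg is the third value ⇒ result is the third value]
¬(S → R) = ¬U = U
¬(S → R) ∧ Q = U ∧ 1 = U
In Kleene's strong three-valued logic K3: S → R = U → 1 = 1  [¬U ∨ 1]
¬(S → R) = ¬1 = 0
¬(S → R) ∧ Q = 0 ∧ 1 = 0
They differ because K3ʷ and Kleene's strong three-valued logic K3 treat U differently under the binary connectives.

U; 0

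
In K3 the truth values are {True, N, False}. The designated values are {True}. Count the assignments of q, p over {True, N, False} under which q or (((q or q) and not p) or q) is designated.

Designated under: (q=True, p=True); (q=True, p=N); (q=True, p=False).

3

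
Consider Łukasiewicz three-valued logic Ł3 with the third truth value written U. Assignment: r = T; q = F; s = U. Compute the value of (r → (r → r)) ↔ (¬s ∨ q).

r → r = T → T = T
r → (r → r) = T → T = T
¬s = ¬U = U
¬s ∨ q = U ∨ F = U
(r → (r → r)) ↔ (¬s ∨ q) = T ↔ U = U  [1 − |1−½|]

U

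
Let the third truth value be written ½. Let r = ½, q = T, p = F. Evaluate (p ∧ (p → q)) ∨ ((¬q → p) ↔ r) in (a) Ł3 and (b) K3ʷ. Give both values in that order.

½; ½

In Ł3: p → q = F → T = T
p ∧ (p → q) = F ∧ T = F
¬q = ¬T = F
¬q → p = F → F = T
(¬q → p) ↔ r = T ↔ ½ = ½
(p ∧ (p → q)) ∨ ((¬q → p) ↔ r) = F ∨ ½ = ½
In K3ʷ: p → q = F → T = T
p ∧ (p → q) = F ∧ T = F
¬q = ¬T = F
¬q → p = F → F = T
(¬q → p) ↔ r = T ↔ ½ = ½
(p ∧ (p → q)) ∨ ((¬q → p) ↔ r) = F ∨ ½ = ½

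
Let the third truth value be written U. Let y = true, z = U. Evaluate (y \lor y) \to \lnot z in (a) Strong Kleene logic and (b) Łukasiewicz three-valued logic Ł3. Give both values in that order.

U; U

In Strong Kleene logic: y \lor y = true \lor true = true
\lnot z = \lnot U = U
(y \lor y) \to \lnot z = true \to U = U  [\lnot true \lor U]
In Łukasiewicz three-valued logic Ł3: y \lor y = true \lor true = true
\lnot z = \lnot U = U
(y \lor y) \to \lnot z = true \to U = U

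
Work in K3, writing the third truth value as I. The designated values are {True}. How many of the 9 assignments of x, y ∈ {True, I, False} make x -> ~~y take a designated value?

Of the 9 assignments, 5 give a value in {True}.

5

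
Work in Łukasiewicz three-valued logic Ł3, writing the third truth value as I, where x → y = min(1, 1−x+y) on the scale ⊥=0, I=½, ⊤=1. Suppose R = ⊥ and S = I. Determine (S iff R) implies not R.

S iff R = I iff ⊥ = I  [1 − |½−0|]
not R = not ⊥ = ⊤
(S iff R) implies not R = I implies ⊤ = ⊤

⊤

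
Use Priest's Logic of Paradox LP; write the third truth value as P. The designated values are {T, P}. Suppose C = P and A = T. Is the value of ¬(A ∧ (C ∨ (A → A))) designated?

A → A = T → T = T
C ∨ (A → A) = P ∨ T = T
A ∧ (C ∨ (A → A)) = T ∧ T = T
¬(A ∧ (C ∨ (A → A))) = ¬T = F
F ∉ {T, P}.

No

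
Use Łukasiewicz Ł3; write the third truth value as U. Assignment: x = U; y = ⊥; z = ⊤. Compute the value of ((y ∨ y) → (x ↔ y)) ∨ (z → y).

y ∨ y = ⊥ ∨ ⊥ = ⊥
x ↔ y = U ↔ ⊥ = U  [1 − |½−0|]
(y ∨ y) → (x ↔ y) = ⊥ → U = ⊤
z → y = ⊤ → ⊥ = ⊥
((y ∨ y) → (x ↔ y)) ∨ (z → y) = ⊤ ∨ ⊥ = ⊤

⊤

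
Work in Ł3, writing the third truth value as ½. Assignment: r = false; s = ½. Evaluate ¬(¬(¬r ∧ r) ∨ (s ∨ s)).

¬r = ¬false = true
¬r ∧ r = true ∧ false = false
¬(¬r ∧ r) = ¬false = true
s ∨ s = ½ ∨ ½ = ½
¬(¬r ∧ r) ∨ (s ∨ s) = true ∨ ½ = true
¬(¬(¬r ∧ r) ∨ (s ∨ s)) = ¬true = false

false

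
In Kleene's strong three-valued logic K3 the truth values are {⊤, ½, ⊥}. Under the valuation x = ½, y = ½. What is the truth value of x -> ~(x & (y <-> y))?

½

y <-> y = ½ <-> ½ = ½
x & (y <-> y) = ½ & ½ = ½
~(x & (y <-> y)) = ~½ = ½
x -> ~(x & (y <-> y)) = ½ -> ½ = ½  [~½ | ½]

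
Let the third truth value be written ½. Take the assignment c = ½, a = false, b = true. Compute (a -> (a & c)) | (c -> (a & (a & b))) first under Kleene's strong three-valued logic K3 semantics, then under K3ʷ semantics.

true; ½

In Kleene's strong three-valued logic K3: a & c = false & ½ = false
a -> (a & c) = false -> false = true
a & b = false & true = false
a & (a & b) = false & false = false
c -> (a & (a & b)) = ½ -> false = ½  [~½ | false]
(a -> (a & c)) | (c -> (a & (a & b))) = true | ½ = true
In K3ʷ: a & c = false & ½ = ½
a -> (a & c) = false -> ½ = ½
a & b = false & true = false
a & (a & b) = false & false = false
c -> (a & (a & b)) = ½ -> false = ½
(a -> (a & c)) | (c -> (a & (a & b))) = ½ | ½ = ½
They differ because Kleene's strong three-valued logic K3 and K3ʷ treat ½ differently under the binary connectives.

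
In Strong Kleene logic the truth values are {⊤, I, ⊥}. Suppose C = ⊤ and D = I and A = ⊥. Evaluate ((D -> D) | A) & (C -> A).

⊥

D -> D = I -> I = I  [~I | I]
(D -> D) | A = I | ⊥ = I
C -> A = ⊤ -> ⊥ = ⊥
((D -> D) | A) & (C -> A) = I & ⊥ = ⊥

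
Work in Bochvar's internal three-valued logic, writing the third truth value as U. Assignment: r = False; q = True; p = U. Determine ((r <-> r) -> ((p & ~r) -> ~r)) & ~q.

U

r <-> r = False <-> False = True
~r = ~False = True
p & ~r = U & True = U
~r = ~False = True
(p & ~r) -> ~r = U -> True = U  [any arg is the third value ⇒ result is the third value]
(r <-> r) -> ((p & ~r) -> ~r) = True -> U = U
~q = ~True = False
((r <-> r) -> ((p & ~r) -> ~r)) & ~q = U & False = U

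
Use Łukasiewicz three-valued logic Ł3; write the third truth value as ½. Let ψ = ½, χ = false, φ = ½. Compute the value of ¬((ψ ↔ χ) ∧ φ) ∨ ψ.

ψ ↔ χ = ½ ↔ false = ½
(ψ ↔ χ) ∧ φ = ½ ∧ ½ = ½
¬((ψ ↔ χ) ∧ φ) = ¬½ = ½
¬((ψ ↔ χ) ∧ φ) ∨ ψ = ½ ∨ ½ = ½

½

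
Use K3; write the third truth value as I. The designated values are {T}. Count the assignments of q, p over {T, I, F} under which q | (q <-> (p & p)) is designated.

4

Designated under: (q=T, p=T); (q=T, p=I); (q=T, p=F); (q=F, p=F).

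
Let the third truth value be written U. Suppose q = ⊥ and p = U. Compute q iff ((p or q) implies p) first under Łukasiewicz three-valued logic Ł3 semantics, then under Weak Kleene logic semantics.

⊥; U

In Łukasiewicz three-valued logic Ł3: p or q = U or ⊥ = U
(p or q) implies p = U implies U = ⊤
q iff ((p or q) implies p) = ⊥ iff ⊤ = ⊥
In Weak Kleene logic: p or q = U or ⊥ = U
(p or q) implies p = U implies U = U  [any arg is the third value ⇒ result is the third value]
q iff ((p or q) implies p) = ⊥ iff U = U
They differ because Łukasiewicz three-valued logic Ł3 and Weak Kleene logic treat U differently under the binary connectives.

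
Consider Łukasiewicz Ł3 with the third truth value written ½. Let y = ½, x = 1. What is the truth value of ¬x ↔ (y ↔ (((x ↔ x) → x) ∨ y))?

½

¬x = ¬1 = 0
x ↔ x = 1 ↔ 1 = 1
(x ↔ x) → x = 1 → 1 = 1
((x ↔ x) → x) ∨ y = 1 ∨ ½ = 1
y ↔ (((x ↔ x) → x) ∨ y) = ½ ↔ 1 = ½
¬x ↔ (y ↔ (((x ↔ x) → x) ∨ y)) = 0 ↔ ½ = ½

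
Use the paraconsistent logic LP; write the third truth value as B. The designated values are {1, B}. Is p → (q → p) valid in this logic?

Yes

Every assignment of p, q over {1, B, 0} gives a value in {1, B}.
In particular, with p=B, q=B: p → (q → p) = B.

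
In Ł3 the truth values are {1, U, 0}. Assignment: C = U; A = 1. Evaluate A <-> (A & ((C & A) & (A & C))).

C & A = U & 1 = U
A & C = 1 & U = U
(C & A) & (A & C) = U & U = U
A & ((C & A) & (A & C)) = 1 & U = U
A <-> (A & ((C & A) & (A & C))) = 1 <-> U = U  [1 − |1−½|]

U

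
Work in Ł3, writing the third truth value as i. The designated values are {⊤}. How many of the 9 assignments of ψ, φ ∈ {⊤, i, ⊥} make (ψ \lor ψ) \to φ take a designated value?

Of the 9 assignments, 6 give a value in {⊤}.

6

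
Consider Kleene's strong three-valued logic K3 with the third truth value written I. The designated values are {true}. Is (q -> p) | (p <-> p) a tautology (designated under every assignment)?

No

Countermodel: q=true, p=I gives I, which is not designated.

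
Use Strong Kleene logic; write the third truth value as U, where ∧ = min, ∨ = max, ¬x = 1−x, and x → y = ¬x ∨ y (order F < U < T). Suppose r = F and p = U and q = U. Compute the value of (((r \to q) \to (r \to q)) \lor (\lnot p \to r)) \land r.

F

r \to q = F \to U = T  [\lnot F \lor U]
r \to q = F \to U = T
(r \to q) \to (r \to q) = T \to T = T
\lnot p = \lnot U = U
\lnot p \to r = U \to F = U
((r \to q) \to (r \to q)) \lor (\lnot p \to r) = T \lor U = T
(((r \to q) \to (r \to q)) \lor (\lnot p \to r)) \land r = T \land F = F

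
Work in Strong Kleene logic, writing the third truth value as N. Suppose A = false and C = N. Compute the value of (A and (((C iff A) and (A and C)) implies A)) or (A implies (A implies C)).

C iff A = N iff false = N
A and C = false and N = false
(C iff A) and (A and C) = N and false = false
((C iff A) and (A and C)) implies A = false implies false = true
A and (((C iff A) and (A and C)) implies A) = false and true = false
A implies C = false implies N = true  [not false or N]
A implies (A implies C) = false implies true = true
(A and (((C iff A) and (A and C)) implies A)) or (A implies (A implies C)) = false or true = true

true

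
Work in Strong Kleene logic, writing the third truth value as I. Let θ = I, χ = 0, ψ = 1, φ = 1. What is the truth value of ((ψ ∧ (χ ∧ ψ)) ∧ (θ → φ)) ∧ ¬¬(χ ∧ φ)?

χ ∧ ψ = 0 ∧ 1 = 0
ψ ∧ (χ ∧ ψ) = 1 ∧ 0 = 0
θ → φ = I → 1 = 1  [¬I ∨ 1]
(ψ ∧ (χ ∧ ψ)) ∧ (θ → φ) = 0 ∧ 1 = 0
χ ∧ φ = 0 ∧ 1 = 0
¬(χ ∧ φ) = ¬0 = 1
¬¬(χ ∧ φ) = ¬1 = 0
((ψ ∧ (χ ∧ ψ)) ∧ (θ → φ)) ∧ ¬¬(χ ∧ φ) = 0 ∧ 0 = 0

0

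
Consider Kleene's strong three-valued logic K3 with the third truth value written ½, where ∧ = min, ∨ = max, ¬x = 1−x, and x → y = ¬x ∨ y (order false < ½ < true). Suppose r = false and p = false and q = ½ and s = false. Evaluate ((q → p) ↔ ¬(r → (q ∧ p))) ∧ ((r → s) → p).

false

q → p = ½ → false = ½  [¬½ ∨ false]
q ∧ p = ½ ∧ false = false
r → (q ∧ p) = false → false = true
¬(r → (q ∧ p)) = ¬true = false
(q → p) ↔ ¬(r → (q ∧ p)) = ½ ↔ false = ½
r → s = false → false = true
(r → s) → p = true → false = false
((q → p) ↔ ¬(r → (q ∧ p))) ∧ ((r → s) → p) = ½ ∧ false = false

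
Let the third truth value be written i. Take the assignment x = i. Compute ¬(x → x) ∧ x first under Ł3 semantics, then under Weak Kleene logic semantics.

In Ł3: x → x = i → i = T
¬(x → x) = ¬T = F
¬(x → x) ∧ x = F ∧ i = F
In Weak Kleene logic: x → x = i → i = i
¬(x → x) = ¬i = i
¬(x → x) ∧ x = i ∧ i = i
They differ because Ł3 and Weak Kleene logic treat i differently under the binary connectives.

F; i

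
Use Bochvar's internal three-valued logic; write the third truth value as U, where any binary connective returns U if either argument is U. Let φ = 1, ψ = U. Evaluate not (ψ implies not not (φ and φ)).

φ and φ = 1 and 1 = 1
not (φ and φ) = not 1 = 0
not not (φ and φ) = not 0 = 1
ψ implies not not (φ and φ) = U implies 1 = U
not (ψ implies not not (φ and φ)) = not U = U

U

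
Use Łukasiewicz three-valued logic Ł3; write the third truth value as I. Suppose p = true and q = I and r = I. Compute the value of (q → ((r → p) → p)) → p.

true

r → p = I → true = true  [min(1, 1−½+1)]
(r → p) → p = true → true = true
q → ((r → p) → p) = I → true = true
(q → ((r → p) → p)) → p = true → true = true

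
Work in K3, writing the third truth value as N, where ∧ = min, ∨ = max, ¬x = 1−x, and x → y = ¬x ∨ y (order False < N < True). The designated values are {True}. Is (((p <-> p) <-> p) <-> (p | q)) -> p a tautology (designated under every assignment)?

Countermodel: p=N, q=True gives N, which is not designated.

No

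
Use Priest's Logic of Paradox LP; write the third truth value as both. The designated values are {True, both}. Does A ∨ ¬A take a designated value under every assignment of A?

Every assignment of A over {True, both, False} gives a value in {True, both}.
In particular, with A=both: A ∨ ¬A = both.

Yes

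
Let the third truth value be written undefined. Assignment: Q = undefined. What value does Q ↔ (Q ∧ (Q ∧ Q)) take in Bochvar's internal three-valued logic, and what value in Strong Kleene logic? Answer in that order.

In Bochvar's internal three-valued logic: Q ∧ Q = undefined ∧ undefined = undefined
Q ∧ (Q ∧ Q) = undefined ∧ undefined = undefined
Q ↔ (Q ∧ (Q ∧ Q)) = undefined ↔ undefined = undefined
In Strong Kleene logic: Q ∧ Q = undefined ∧ undefined = undefined
Q ∧ (Q ∧ Q) = undefined ∧ undefined = undefined
Q ↔ (Q ∧ (Q ∧ Q)) = undefined ↔ undefined = undefined

undefined; undefined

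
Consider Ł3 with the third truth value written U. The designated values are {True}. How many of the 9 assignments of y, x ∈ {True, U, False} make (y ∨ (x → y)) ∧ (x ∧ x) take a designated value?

1

Designated under: (y=True, x=True).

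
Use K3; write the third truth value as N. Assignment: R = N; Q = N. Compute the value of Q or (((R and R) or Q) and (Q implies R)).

R and R = N and N = N
(R and R) or Q = N or N = N
Q implies R = N implies N = N  [not N or N]
((R and R) or Q) and (Q implies R) = N and N = N
Q or (((R and R) or Q) and (Q implies R)) = N or N = N

N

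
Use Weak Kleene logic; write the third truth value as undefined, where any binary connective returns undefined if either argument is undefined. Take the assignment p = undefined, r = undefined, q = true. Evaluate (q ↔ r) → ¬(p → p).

q ↔ r = true ↔ undefined = undefined
p → p = undefined → undefined = undefined  [any arg is the third value ⇒ result is the third value]
¬(p → p) = ¬undefined = undefined
(q ↔ r) → ¬(p → p) = undefined → undefined = undefined

undefined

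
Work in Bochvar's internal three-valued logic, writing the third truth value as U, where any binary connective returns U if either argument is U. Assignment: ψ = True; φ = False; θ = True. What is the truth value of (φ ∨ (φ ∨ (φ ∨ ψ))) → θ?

True

φ ∨ ψ = False ∨ True = True
φ ∨ (φ ∨ ψ) = False ∨ True = True
φ ∨ (φ ∨ (φ ∨ ψ)) = False ∨ True = True
(φ ∨ (φ ∨ (φ ∨ ψ))) → θ = True → True = True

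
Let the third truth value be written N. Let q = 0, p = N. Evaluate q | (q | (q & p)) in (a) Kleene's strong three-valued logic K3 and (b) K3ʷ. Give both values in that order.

In Kleene's strong three-valued logic K3: q & p = 0 & N = 0
q | (q & p) = 0 | 0 = 0
q | (q | (q & p)) = 0 | 0 = 0
In K3ʷ: q & p = 0 & N = N
q | (q & p) = 0 | N = N
q | (q | (q & p)) = 0 | N = N
They differ because Kleene's strong three-valued logic K3 and K3ʷ treat N differently under the binary connectives.

0; N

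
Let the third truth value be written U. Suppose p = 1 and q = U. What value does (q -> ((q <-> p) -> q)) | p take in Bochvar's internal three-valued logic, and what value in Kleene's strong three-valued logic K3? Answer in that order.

U; 1

In Bochvar's internal three-valued logic: q <-> p = U <-> 1 = U
(q <-> p) -> q = U -> U = U  [any arg is the third value ⇒ result is the third value]
q -> ((q <-> p) -> q) = U -> U = U
(q -> ((q <-> p) -> q)) | p = U | 1 = U
In Kleene's strong three-valued logic K3: q <-> p = U <-> 1 = U
(q <-> p) -> q = U -> U = U  [~U | U]
q -> ((q <-> p) -> q) = U -> U = U
(q -> ((q <-> p) -> q)) | p = U | 1 = 1
They differ because Bochvar's internal three-valued logic and Kleene's strong three-valued logic K3 treat U differently under the binary connectives.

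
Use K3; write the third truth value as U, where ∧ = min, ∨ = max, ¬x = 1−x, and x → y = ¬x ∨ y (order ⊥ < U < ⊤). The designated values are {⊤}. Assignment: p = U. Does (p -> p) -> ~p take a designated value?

p -> p = U -> U = U  [~U | U]
~p = ~U = U
(p -> p) -> ~p = U -> U = U
U ∉ {⊤}.

No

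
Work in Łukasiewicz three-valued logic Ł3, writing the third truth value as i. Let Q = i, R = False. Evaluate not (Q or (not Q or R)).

i

not Q = not i = i
not Q or R = i or False = i
Q or (not Q or R) = i or i = i
not (Q or (not Q or R)) = not i = i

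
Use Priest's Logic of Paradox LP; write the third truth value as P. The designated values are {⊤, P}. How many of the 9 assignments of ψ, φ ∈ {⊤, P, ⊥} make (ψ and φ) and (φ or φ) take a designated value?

Designated under: (ψ=⊤, φ=⊤); (ψ=⊤, φ=P); (ψ=P, φ=⊤); (ψ=P, φ=P).

4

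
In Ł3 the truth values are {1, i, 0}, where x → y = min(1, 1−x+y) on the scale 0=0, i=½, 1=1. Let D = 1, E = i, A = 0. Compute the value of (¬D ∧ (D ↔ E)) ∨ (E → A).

i

¬D = ¬1 = 0
D ↔ E = 1 ↔ i = i  [1 − |1−½|]
¬D ∧ (D ↔ E) = 0 ∧ i = 0
E → A = i → 0 = i
(¬D ∧ (D ↔ E)) ∨ (E → A) = 0 ∨ i = i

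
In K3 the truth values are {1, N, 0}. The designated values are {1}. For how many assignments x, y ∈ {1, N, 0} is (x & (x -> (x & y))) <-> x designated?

4

Designated under: (x=1, y=1); (x=0, y=1); (x=0, y=N); (x=0, y=0).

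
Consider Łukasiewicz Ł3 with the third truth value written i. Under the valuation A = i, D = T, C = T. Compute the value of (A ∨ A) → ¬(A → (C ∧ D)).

A ∨ A = i ∨ i = i
C ∧ D = T ∧ T = T
A → (C ∧ D) = i → T = T
¬(A → (C ∧ D)) = ¬T = F
(A ∨ A) → ¬(A → (C ∧ D)) = i → F = i

i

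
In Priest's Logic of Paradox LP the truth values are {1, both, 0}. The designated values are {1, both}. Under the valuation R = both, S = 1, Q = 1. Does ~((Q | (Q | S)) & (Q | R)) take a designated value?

Q | S = 1 | 1 = 1
Q | (Q | S) = 1 | 1 = 1
Q | R = 1 | both = 1
(Q | (Q | S)) & (Q | R) = 1 & 1 = 1
~((Q | (Q | S)) & (Q | R)) = ~1 = 0
0 ∉ {1, both}.

No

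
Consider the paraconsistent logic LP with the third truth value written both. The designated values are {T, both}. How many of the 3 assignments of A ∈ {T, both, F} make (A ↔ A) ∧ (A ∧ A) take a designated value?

2

A=T: T ✓
A=both: both ✓
A=F: F ·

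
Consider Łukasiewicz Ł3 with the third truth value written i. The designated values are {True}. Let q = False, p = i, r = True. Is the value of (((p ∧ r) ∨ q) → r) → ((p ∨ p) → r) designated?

p ∧ r = i ∧ True = i
(p ∧ r) ∨ q = i ∨ False = i
((p ∧ r) ∨ q) → r = i → True = True
p ∨ p = i ∨ i = i
(p ∨ p) → r = i → True = True
(((p ∧ r) ∨ q) → r) → ((p ∨ p) → r) = True → True = True
True ∈ {True}.

Yes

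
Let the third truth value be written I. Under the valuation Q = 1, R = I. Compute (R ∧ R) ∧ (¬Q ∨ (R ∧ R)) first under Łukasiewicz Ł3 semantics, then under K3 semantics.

In Łukasiewicz Ł3: R ∧ R = I ∧ I = I
¬Q = ¬1 = 0
R ∧ R = I ∧ I = I
¬Q ∨ (R ∧ R) = 0 ∨ I = I
(R ∧ R) ∧ (¬Q ∨ (R ∧ R)) = I ∧ I = I
In K3: R ∧ R = I ∧ I = I
¬Q = ¬1 = 0
R ∧ R = I ∧ I = I
¬Q ∨ (R ∧ R) = 0 ∨ I = I
(R ∧ R) ∧ (¬Q ∨ (R ∧ R)) = I ∧ I = I

I; I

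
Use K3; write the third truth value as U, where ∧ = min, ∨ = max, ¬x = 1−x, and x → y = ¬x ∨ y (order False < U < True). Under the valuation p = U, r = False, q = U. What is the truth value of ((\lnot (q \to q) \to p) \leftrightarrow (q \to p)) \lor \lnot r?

True

q \to q = U \to U = U
\lnot (q \to q) = \lnot U = U
\lnot (q \to q) \to p = U \to U = U
q \to p = U \to U = U
(\lnot (q \to q) \to p) \leftrightarrow (q \to p) = U \leftrightarrow U = U
\lnot r = \lnot False = True
((\lnot (q \to q) \to p) \leftrightarrow (q \to p)) \lor \lnot r = U \lor True = True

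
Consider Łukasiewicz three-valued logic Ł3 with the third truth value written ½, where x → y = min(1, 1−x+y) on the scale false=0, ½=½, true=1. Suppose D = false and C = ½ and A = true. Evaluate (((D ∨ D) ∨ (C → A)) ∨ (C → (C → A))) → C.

D ∨ D = false ∨ false = false
C → A = ½ → true = true  [min(1, 1−½+1)]
(D ∨ D) ∨ (C → A) = false ∨ true = true
C → A = ½ → true = true
C → (C → A) = ½ → true = true
((D ∨ D) ∨ (C → A)) ∨ (C → (C → A)) = true ∨ true = true
(((D ∨ D) ∨ (C → A)) ∨ (C → (C → A))) → C = true → ½ = ½

½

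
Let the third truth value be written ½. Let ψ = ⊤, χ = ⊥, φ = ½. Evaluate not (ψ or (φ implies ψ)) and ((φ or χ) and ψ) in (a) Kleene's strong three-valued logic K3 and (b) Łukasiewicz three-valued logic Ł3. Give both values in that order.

In Kleene's strong three-valued logic K3: φ implies ψ = ½ implies ⊤ = ⊤  [not ½ or ⊤]
ψ or (φ implies ψ) = ⊤ or ⊤ = ⊤
not (ψ or (φ implies ψ)) = not ⊤ = ⊥
φ or χ = ½ or ⊥ = ½
(φ or χ) and ψ = ½ and ⊤ = ½
not (ψ or (φ implies ψ)) and ((φ or χ) and ψ) = ⊥ and ½ = ⊥
In Łukasiewicz three-valued logic Ł3: φ implies ψ = ½ implies ⊤ = ⊤  [min(1, 1−½+1)]
ψ or (φ implies ψ) = ⊤ or ⊤ = ⊤
not (ψ or (φ implies ψ)) = not ⊤ = ⊥
φ or χ = ½ or ⊥ = ½
(φ or χ) and ψ = ½ and ⊤ = ½
not (ψ or (φ implies ψ)) and ((φ or χ) and ψ) = ⊥ and ½ = ⊥

⊥; ⊥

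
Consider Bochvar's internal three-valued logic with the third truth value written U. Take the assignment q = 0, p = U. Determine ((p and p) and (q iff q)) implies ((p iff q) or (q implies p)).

p and p = U and U = U
q iff q = 0 iff 0 = 1
(p and p) and (q iff q) = U and 1 = U
p iff q = U iff 0 = U
q implies p = 0 implies U = U  [any arg is the third value ⇒ result is the third value]
(p iff q) or (q implies p) = U or U = U
((p and p) and (q iff q)) implies ((p iff q) or (q implies p)) = U implies U = U

U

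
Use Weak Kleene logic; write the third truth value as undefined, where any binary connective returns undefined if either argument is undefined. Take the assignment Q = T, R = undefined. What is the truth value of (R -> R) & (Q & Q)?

R -> R = undefined -> undefined = undefined  [any arg is the third value ⇒ result is the third value]
Q & Q = T & T = T
(R -> R) & (Q & Q) = undefined & T = undefined

undefined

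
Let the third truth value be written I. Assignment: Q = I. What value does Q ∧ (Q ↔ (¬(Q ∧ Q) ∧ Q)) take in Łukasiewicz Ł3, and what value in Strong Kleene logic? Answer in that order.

In Łukasiewicz Ł3: Q ∧ Q = I ∧ I = I
¬(Q ∧ Q) = ¬I = I
¬(Q ∧ Q) ∧ Q = I ∧ I = I
Q ↔ (¬(Q ∧ Q) ∧ Q) = I ↔ I = 1
Q ∧ (Q ↔ (¬(Q ∧ Q) ∧ Q)) = I ∧ 1 = I
In Strong Kleene logic: Q ∧ Q = I ∧ I = I
¬(Q ∧ Q) = ¬I = I
¬(Q ∧ Q) ∧ Q = I ∧ I = I
Q ↔ (¬(Q ∧ Q) ∧ Q) = I ↔ I = I
Q ∧ (Q ↔ (¬(Q ∧ Q) ∧ Q)) = I ∧ I = I

I; I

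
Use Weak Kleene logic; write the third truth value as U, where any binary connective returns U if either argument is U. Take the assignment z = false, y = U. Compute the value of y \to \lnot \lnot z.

\lnot z = \lnot false = true
\lnot \lnot z = \lnot true = false
y \to \lnot \lnot z = U \to false = U  [any arg is the third value ⇒ result is the third value]

U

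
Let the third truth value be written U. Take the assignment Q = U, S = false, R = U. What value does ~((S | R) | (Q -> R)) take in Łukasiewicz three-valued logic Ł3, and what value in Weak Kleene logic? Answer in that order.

In Łukasiewicz three-valued logic Ł3: S | R = false | U = U
Q -> R = U -> U = true  [min(1, 1−½+½)]
(S | R) | (Q -> R) = U | true = true
~((S | R) | (Q -> R)) = ~true = false
In Weak Kleene logic: S | R = false | U = U
Q -> R = U -> U = U  [any arg is the third value ⇒ result is the third value]
(S | R) | (Q -> R) = U | U = U
~((S | R) | (Q -> R)) = ~U = U
They differ because Łukasiewicz three-valued logic Ł3 and Weak Kleene logic treat U differently under the binary connectives.

false; U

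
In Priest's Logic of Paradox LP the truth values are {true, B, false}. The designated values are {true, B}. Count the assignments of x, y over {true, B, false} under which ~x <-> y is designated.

Of the 9 assignments, 7 give a value in {true, B}.

7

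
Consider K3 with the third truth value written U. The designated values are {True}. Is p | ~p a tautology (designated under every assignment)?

Countermodel: p=U gives U, which is not designated.

No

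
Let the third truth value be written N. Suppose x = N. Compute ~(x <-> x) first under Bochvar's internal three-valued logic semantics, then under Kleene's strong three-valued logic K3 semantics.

In Bochvar's internal three-valued logic: x <-> x = N <-> N = N
~(x <-> x) = ~N = N
In Kleene's strong three-valued logic K3: x <-> x = N <-> N = N
~(x <-> x) = ~N = N

N; N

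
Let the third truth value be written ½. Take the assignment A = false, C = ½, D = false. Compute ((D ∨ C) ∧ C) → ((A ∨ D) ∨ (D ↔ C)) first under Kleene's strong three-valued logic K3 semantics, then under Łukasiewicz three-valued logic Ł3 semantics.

In Kleene's strong three-valued logic K3: D ∨ C = false ∨ ½ = ½
(D ∨ C) ∧ C = ½ ∧ ½ = ½
A ∨ D = false ∨ false = false
D ↔ C = false ↔ ½ = ½
(A ∨ D) ∨ (D ↔ C) = false ∨ ½ = ½
((D ∨ C) ∧ C) → ((A ∨ D) ∨ (D ↔ C)) = ½ → ½ = ½  [¬½ ∨ ½]
In Łukasiewicz three-valued logic Ł3: D ∨ C = false ∨ ½ = ½
(D ∨ C) ∧ C = ½ ∧ ½ = ½
A ∨ D = false ∨ false = false
D ↔ C = false ↔ ½ = ½
(A ∨ D) ∨ (D ↔ C) = false ∨ ½ = ½
((D ∨ C) ∧ C) → ((A ∨ D) ∨ (D ↔ C)) = ½ → ½ = true
They differ because Kleene's strong three-valued logic K3 and Łukasiewicz three-valued logic Ł3 treat ½ differently under implication.

½; true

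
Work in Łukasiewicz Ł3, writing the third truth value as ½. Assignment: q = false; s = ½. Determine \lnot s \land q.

false

\lnot s = \lnot ½ = ½
\lnot s \land q = ½ \land false = false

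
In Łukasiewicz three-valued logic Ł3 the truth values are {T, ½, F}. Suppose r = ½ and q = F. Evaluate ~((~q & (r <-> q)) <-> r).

F

~q = ~F = T
r <-> q = ½ <-> F = ½  [1 − |½−0|]
~q & (r <-> q) = T & ½ = ½
(~q & (r <-> q)) <-> r = ½ <-> ½ = T
~((~q & (r <-> q)) <-> r) = ~T = F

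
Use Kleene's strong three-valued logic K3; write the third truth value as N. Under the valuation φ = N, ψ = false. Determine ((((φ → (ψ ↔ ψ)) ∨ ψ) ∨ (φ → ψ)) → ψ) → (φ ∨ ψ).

true

ψ ↔ ψ = false ↔ false = true
φ → (ψ ↔ ψ) = N → true = true
(φ → (ψ ↔ ψ)) ∨ ψ = true ∨ false = true
φ → ψ = N → false = N
((φ → (ψ ↔ ψ)) ∨ ψ) ∨ (φ → ψ) = true ∨ N = true
(((φ → (ψ ↔ ψ)) ∨ ψ) ∨ (φ → ψ)) → ψ = true → false = false
φ ∨ ψ = N ∨ false = N
((((φ → (ψ ↔ ψ)) ∨ ψ) ∨ (φ → ψ)) → ψ) → (φ ∨ ψ) = false → N = true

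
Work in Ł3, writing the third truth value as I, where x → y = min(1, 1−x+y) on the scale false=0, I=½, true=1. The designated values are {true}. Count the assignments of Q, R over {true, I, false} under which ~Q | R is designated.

Of the 9 assignments, 5 give a value in {true}.

5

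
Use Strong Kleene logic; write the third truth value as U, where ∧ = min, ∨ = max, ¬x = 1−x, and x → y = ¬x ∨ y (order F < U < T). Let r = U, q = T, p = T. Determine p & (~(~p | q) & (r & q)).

~p = ~T = F
~p | q = F | T = T
~(~p | q) = ~T = F
r & q = U & T = U
~(~p | q) & (r & q) = F & U = F
p & (~(~p | q) & (r & q)) = T & F = F

F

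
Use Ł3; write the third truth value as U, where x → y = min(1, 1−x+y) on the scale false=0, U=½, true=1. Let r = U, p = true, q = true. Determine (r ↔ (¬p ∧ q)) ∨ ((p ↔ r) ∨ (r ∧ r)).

¬p = ¬true = false
¬p ∧ q = false ∧ true = false
r ↔ (¬p ∧ q) = U ↔ false = U  [1 − |½−0|]
p ↔ r = true ↔ U = U
r ∧ r = U ∧ U = U
(p ↔ r) ∨ (r ∧ r) = U ∨ U = U
(r ↔ (¬p ∧ q)) ∨ ((p ↔ r) ∨ (r ∧ r)) = U ∨ U = U

U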